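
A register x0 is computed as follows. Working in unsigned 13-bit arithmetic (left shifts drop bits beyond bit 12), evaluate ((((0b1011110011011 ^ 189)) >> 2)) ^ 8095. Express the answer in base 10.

0b1011110011011 = 1011110011011
189 = 0000010111101
→ ^ → 1011100100110 = 5926
→ >> 2 → 0010111001001 = 1481
8095 = 1111110011111
→ ^ → 1101001010110 = 6742

6742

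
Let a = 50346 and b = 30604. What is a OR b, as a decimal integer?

63406

50346 = 1100010010101010
30604 = 0111011110001100
 OR → 1111011110101110 = 63406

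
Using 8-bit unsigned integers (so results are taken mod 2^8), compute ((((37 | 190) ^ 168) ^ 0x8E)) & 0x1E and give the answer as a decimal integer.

37 = 00100101
190 = 10111110
→ | → 10111111 = 191
168 = 10101000
→ ^ → 00010111 = 23
0x8E = 10001110
→ ^ → 10011001 = 153
0x1E = 00011110
→ & → 00011000 = 24

24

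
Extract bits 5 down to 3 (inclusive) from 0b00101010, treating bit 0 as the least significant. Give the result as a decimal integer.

v = 00101010
Shift right by 3: 00101
Mask low 3 bits: 101 = 5

5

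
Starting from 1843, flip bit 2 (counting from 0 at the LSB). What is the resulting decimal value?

1847

x = 011100110011
bit 2 is currently 0; toggle it via x ^ (1 << 2) = x ^ 4
→ 011100110111 = 1847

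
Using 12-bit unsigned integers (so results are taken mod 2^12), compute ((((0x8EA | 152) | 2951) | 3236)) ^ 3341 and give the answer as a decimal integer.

754

0x8EA = 100011101010
152 = 000010011000
→ | → 100011111010 = 2298
2951 = 101110000111
→ | → 101111111111 = 3071
3236 = 110010100100
→ | → 111111111111 = 4095
3341 = 110100001101
→ ^ → 001011110010 = 754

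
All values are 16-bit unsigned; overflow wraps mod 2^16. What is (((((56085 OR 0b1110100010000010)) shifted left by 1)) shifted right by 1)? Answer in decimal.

56085 = 1101101100010101
0b1110100010000010 = 1110100010000010
→ OR → 1111101110010111 = 64407
→ shifted left by 1 (mod 2^16) → 1111011100101110 = 63278
→ shifted right by 1 → 0111101110010111 = 31639

31639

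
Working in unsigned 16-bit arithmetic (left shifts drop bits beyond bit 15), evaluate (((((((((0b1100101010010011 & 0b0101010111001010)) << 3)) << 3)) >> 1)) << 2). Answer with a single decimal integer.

0b1100101010010011 = 1100101010010011
0b0101010111001010 = 0101010111001010
→ & → 0100000010000010 = 16514
→ << 3 (mod 2^16) → 0000010000010000 = 1040
→ << 3 (mod 2^16) → 0010000010000000 = 8320
→ >> 1 → 0001000001000000 = 4160
→ << 2 (mod 2^16) → 0100000100000000 = 16640

16640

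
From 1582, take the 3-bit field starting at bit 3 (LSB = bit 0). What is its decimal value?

5

v = 11000101110
Shift right by 3: 11000101
Mask low 3 bits: 101 = 5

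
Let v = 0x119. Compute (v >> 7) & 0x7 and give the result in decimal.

2

v = 0100011001
Shift right by 7: 010
Mask low 3 bits: 010 = 2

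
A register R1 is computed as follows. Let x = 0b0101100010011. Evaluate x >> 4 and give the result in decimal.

177

x = 101100010011
shift right by 4 → 000010110001 = 177
(equivalently, floor(2835 / 16))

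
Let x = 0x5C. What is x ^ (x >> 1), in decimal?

114

x = 1011100 = 92
x>>1 = 0101110
XOR  = 1110010 = 114
(x ^ (x >> 1) gives the standard binary-reflected Gray code of x.)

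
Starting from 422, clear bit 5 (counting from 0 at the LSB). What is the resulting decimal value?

390

x = 110100110
bit 5 is currently 1; clear it via x & ~(1 << 5) = x & ~32
→ 110000110 = 390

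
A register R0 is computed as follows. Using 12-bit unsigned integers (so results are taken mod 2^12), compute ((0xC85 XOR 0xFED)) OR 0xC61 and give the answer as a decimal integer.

0xC85 = 110010000101
0xFED = 111111101101
→ XOR → 001101101000 = 872
0xC61 = 110001100001
→ OR → 111101101001 = 3945

3945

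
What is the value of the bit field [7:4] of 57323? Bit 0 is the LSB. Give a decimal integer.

14

v = 1101111111101011
Shift right by 4: 110111111110
Mask low 4 bits: 1110 = 14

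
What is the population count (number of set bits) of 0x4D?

0x4D = 1001101
Count the 1s: 1 + 1 + 1 + 1 = 4

4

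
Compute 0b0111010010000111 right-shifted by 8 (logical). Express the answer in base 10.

116

x = 111010010000111
shift right by 8 → 000000001110100 = 116
(equivalently, floor(29831 / 256))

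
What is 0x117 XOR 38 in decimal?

0x117 = 100010111
38 = 000100110
XOR → 100110001 = 305

305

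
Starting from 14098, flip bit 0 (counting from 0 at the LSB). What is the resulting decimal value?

x = 11011100010010
bit 0 is currently 0; toggle it via x ^ (1 << 0) = x ^ 1
→ 11011100010011 = 14099

14099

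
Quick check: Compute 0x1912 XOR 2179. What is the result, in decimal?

4497

0x1912 = 1100100010010
2179 = 0100010000011
XOR → 1000110010001 = 4497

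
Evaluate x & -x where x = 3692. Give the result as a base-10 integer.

x = 111001101100 = 3692
-x (two's complement) = …000110010100
AND   = 000000000100 = 4
(x & -x isolates the lowest set bit of x.)

4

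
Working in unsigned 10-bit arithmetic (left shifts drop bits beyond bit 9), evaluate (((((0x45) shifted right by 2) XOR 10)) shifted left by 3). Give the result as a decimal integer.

0x45 = 0001000101
→ shifted right by 2 → 0000010001 = 17
10 = 0000001010
→ XOR → 0000011011 = 27
→ shifted left by 3 (mod 2^10) → 0011011000 = 216

216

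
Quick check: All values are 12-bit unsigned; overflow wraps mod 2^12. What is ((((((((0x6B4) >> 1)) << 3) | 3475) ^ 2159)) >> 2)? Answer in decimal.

0x6B4 = 011010110100
→ >> 1 → 001101011010 = 858
→ << 3 (mod 2^12) → 101011010000 = 2768
3475 = 110110010011
→ | → 111111010011 = 4051
2159 = 100001101111
→ ^ → 011110111100 = 1980
→ >> 2 → 000111101111 = 495

495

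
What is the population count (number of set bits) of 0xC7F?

9

0xC7F = 110001111111
Count the 1s: 1 + 1 + 1 + 1 + 1 + 1 + 1 + 1 + 1 = 9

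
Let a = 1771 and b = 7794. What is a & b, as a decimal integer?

1634

1771 = 0011011101011
7794 = 1111001110010
AND → 0011001100010 = 1634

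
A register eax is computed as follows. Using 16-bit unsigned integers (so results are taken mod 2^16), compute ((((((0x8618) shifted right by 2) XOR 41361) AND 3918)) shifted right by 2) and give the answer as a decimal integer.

0x8618 = 1000011000011000
→ shifted right by 2 → 0010000110000110 = 8582
41361 = 1010000110010001
→ XOR → 1000000000010111 = 32791
3918 = 0000111101001110
→ AND → 0000000000000110 = 6
→ shifted right by 2 → 0000000000000001 = 1

1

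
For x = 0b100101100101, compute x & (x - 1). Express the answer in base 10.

2404

x = 100101100101 = 2405
x - 1 = 100101100100
AND   = 100101100100 = 2404
(x & (x - 1) clears the lowest set bit of x.)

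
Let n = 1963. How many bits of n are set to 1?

1963 = 11110101011
Count the 1s: 1 + 1 + 1 + 1 + 1 + 1 + 1 + 1 = 8

8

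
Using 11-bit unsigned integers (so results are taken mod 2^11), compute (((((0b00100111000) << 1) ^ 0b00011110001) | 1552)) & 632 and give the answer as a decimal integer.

0b00100111000 = 00100111000
→ << 1 (mod 2^11) → 01001110000 = 624
0b00011110001 = 00011110001
→ ^ → 01010000001 = 641
1552 = 11000010000
→ | → 11010010001 = 1681
632 = 01001111000
→ & → 01000010000 = 528

528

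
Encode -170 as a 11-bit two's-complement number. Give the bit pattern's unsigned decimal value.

1878

170 in 11 bits: 00010101010
Invert: 11101010101
Add 1:  11101010110 = 1878
(Check: 2^11 - 170 = 2048 - 170 = 1878.)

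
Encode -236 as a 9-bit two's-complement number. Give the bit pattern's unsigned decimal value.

276

236 in 9 bits: 011101100
Invert: 100010011
Add 1:  100010100 = 276
(Check: 2^9 - 236 = 512 - 236 = 276.)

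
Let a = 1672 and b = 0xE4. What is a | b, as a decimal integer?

1772

1672 = 11010001000
0xE4 = 00011100100
 OR → 11011101100 = 1772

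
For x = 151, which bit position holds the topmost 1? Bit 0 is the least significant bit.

7

151 = 10010111
The topmost 1 is at position 7 (since 2^7 = 128 ≤ 151 < 256).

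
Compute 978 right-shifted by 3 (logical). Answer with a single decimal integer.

122

978 = 1111010010
shift right by 3 → 0001111010 = 122
(equivalently, floor(978 / 8))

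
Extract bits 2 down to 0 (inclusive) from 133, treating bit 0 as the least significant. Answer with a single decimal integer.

v = 0010000101
Shift right by 0: 0010000101
Mask low 3 bits: 101 = 5

5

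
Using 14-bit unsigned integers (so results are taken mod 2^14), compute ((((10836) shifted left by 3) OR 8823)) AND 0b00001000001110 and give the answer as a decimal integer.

518

10836 = 10101001010100
→ shifted left by 3 (mod 2^14) → 01001010100000 = 4768
8823 = 10001001110111
→ OR → 11001011110111 = 13047
0b00001000001110 = 00001000001110
→ AND → 00001000000110 = 518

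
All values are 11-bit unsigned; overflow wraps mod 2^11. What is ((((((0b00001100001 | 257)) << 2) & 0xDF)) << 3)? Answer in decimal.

0b00001100001 = 00001100001
257 = 00100000001
→ | → 00101100001 = 353
→ << 2 (mod 2^11) → 10110000100 = 1412
0xDF = 00011011111
→ & → 00010000100 = 132
→ << 3 (mod 2^11) → 10000100000 = 1056

1056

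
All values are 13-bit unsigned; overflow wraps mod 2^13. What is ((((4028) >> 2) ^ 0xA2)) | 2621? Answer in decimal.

2941

4028 = 0111110111100
→ >> 2 → 0001111101111 = 1007
0xA2 = 0000010100010
→ ^ → 0001101001101 = 845
2621 = 0101000111101
→ | → 0101101111101 = 2941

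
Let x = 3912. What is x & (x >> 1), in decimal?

x = 111101001000 = 3912
x>>1 = 011110100100
AND  = 011100000000 = 1792
(x & (x >> 1) has a 1 wherever x has two consecutive 1 bits.)

1792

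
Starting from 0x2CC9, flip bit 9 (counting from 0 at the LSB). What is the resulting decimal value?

11977

x = 10110011001001
bit 9 is currently 0; toggle it via x ^ (1 << 9) = x ^ 512
→ 10111011001001 = 11977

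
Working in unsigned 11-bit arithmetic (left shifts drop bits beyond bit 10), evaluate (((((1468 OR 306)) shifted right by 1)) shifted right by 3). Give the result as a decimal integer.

91

1468 = 10110111100
306 = 00100110010
→ OR → 10110111110 = 1470
→ shifted right by 1 → 01011011111 = 735
→ shifted right by 3 → 00001011011 = 91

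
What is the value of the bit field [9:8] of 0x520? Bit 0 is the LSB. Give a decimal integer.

v = 10100100000
Shift right by 8: 101
Mask low 2 bits: 01 = 1

1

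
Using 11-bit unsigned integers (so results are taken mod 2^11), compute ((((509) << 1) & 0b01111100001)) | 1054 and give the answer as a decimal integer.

509 = 00111111101
→ << 1 (mod 2^11) → 01111111010 = 1018
0b01111100001 = 01111100001
→ & → 01111100000 = 992
1054 = 10000011110
→ | → 11111111110 = 2046

2046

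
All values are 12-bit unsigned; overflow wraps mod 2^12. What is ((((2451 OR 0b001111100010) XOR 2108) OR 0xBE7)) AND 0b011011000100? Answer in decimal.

2451 = 100110010011
0b001111100010 = 001111100010
→ OR → 101111110011 = 3059
2108 = 100000111100
→ XOR → 001111001111 = 975
0xBE7 = 101111100111
→ OR → 101111101111 = 3055
0b011011000100 = 011011000100
→ AND → 001011000100 = 708

708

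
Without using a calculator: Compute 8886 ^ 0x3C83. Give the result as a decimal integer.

8886 = 10001010110110
0x3C83 = 11110010000011
XOR → 01111000110101 = 7733

7733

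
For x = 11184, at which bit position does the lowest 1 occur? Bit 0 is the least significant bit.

11184 = 10101110110000
Trailing zeros: 4, so the lowest set bit is bit 4 (value 16).

4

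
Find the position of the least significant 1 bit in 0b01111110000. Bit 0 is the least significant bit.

0b01111110000 = 1111110000
Trailing zeros: 4, so the lowest set bit is bit 4 (value 16).

4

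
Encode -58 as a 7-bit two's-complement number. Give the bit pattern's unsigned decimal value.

70

58 in 7 bits: 0111010
Invert: 1000101
Add 1:  1000110 = 70
(Check: 2^7 - 58 = 128 - 58 = 70.)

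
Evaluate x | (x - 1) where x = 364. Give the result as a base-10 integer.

367

x = 101101100 = 364
x - 1 = 101101011
OR    = 101101111 = 367
(x | (x - 1) sets all bits below the lowest set bit.)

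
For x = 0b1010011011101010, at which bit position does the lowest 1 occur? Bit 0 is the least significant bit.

1

0b1010011011101010 = 1010011011101010
Trailing zeros: 1, so the lowest set bit is bit 1 (value 2).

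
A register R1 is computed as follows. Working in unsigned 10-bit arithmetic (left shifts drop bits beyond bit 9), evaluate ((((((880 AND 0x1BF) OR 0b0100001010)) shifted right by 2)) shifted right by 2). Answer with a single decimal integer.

19

880 = 1101110000
0x1BF = 0110111111
→ AND → 0100110000 = 304
0b0100001010 = 0100001010
→ OR → 0100111010 = 314
→ shifted right by 2 → 0001001110 = 78
→ shifted right by 2 → 0000010011 = 19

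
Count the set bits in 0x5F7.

0x5F7 = 10111110111
Count the 1s: 1 + 1 + 1 + 1 + 1 + 1 + 1 + 1 + 1 = 9

9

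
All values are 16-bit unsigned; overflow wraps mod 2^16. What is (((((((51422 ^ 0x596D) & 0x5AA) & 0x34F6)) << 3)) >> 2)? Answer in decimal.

51422 = 1100100011011110
0x596D = 0101100101101101
→ ^ → 1001000110110011 = 37299
0x5AA = 0000010110101010
→ & → 0000000110100010 = 418
0x34F6 = 0011010011110110
→ & → 0000000010100010 = 162
→ << 3 (mod 2^16) → 0000010100010000 = 1296
→ >> 2 → 0000000101000100 = 324

324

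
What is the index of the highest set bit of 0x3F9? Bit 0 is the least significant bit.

9

0x3F9 = 1111111001
The topmost 1 is at position 9 (since 2^9 = 512 ≤ 1017 < 1024).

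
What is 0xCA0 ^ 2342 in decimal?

1414

0xCA0 = 110010100000
2342 = 100100100110
XOR → 010110000110 = 1414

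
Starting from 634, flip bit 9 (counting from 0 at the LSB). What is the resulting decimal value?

x = 1001111010
bit 9 is currently 1; toggle it via x ^ (1 << 9) = x ^ 512
→ 0001111010 = 122

122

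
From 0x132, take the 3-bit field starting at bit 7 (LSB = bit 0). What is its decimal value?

v = 0100110010
Shift right by 7: 010
Mask low 3 bits: 010 = 2

2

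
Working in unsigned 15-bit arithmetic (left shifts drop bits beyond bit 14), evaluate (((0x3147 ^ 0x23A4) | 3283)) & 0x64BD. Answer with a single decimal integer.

1201

0x3147 = 011000101000111
0x23A4 = 010001110100100
→ ^ → 001001011100011 = 4835
3283 = 000110011010011
→ | → 001111011110011 = 7923
0x64BD = 110010010111101
→ & → 000010010110001 = 1201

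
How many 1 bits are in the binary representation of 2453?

6

2453 = 100110010101
Count the 1s: 1 + 1 + 1 + 1 + 1 + 1 = 6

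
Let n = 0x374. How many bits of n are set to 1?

6

0x374 = 1101110100
Count the 1s: 1 + 1 + 1 + 1 + 1 + 1 = 6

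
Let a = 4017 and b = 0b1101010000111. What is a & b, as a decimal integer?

2689

4017 = 0111110110001
b = 1101010000111
AND → 0101010000001 = 2689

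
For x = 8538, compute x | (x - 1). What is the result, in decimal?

x = 10000101011010 = 8538
x - 1 = 10000101011001
OR    = 10000101011011 = 8539
(x | (x - 1) sets all bits below the lowest set bit.)

8539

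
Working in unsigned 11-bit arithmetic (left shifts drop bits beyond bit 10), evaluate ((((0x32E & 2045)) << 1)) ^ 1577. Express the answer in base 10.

113

0x32E = 01100101110
2045 = 11111111101
→ & → 01100101100 = 812
→ << 1 (mod 2^11) → 11001011000 = 1624
1577 = 11000101001
→ ^ → 00001110001 = 113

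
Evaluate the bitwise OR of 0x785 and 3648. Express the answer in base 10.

4037

0x785 = 011110000101
3648 = 111001000000
 OR → 111111000101 = 4037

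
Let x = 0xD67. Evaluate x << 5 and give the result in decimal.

109792

0xD67 = 00000110101100111
shift left by 5 → 11010110011100000 = 109792
(equivalently, 3431 × 2^5 = 3431 × 32)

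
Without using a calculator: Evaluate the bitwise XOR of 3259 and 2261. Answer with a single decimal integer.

1134

3259 = 110010111011
2261 = 100011010101
XOR → 010001101110 = 1134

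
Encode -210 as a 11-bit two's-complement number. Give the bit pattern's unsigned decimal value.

1838

210 in 11 bits: 00011010010
Invert: 11100101101
Add 1:  11100101110 = 1838
(Check: 2^11 - 210 = 2048 - 210 = 1838.)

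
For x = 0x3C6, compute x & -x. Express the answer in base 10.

x = 1111000110 = 966
-x (two's complement) = …0000111010
AND   = 0000000010 = 2
(x & -x isolates the lowest set bit of x.)

2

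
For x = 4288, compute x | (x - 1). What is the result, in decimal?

4351

x = 1000011000000 = 4288
x - 1 = 1000010111111
OR    = 1000011111111 = 4351
(x | (x - 1) sets all bits below the lowest set bit.)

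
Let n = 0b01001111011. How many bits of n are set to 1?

n = 1001111011
Count the 1s: 1 + 1 + 1 + 1 + 1 + 1 + 1 = 7

7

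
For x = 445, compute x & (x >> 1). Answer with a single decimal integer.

x = 110111101 = 445
x>>1 = 011011110
AND  = 010011100 = 156
(x & (x >> 1) has a 1 wherever x has two consecutive 1 bits.)

156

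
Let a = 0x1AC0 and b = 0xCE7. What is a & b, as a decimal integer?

2240

0x1AC0 = 1101011000000
0xCE7 = 0110011100111
AND → 0100011000000 = 2240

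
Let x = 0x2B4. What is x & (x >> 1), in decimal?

16

x = 1010110100 = 692
x>>1 = 0101011010
AND  = 0000010000 = 16
(x & (x >> 1) has a 1 wherever x has two consecutive 1 bits.)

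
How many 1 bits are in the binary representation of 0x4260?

4

0x4260 = 100001001100000
Count the 1s: 1 + 1 + 1 + 1 = 4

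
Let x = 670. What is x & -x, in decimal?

x = 1010011110 = 670
-x (two's complement) = …0101100010
AND   = 0000000010 = 2
(x & -x isolates the lowest set bit of x.)

2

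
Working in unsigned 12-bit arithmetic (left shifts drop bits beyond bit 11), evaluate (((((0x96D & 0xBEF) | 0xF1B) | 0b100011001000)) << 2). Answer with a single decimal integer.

4092

0x96D = 100101101101
0xBEF = 101111101111
→ & → 100101101101 = 2413
0xF1B = 111100011011
→ | → 111101111111 = 3967
0b100011001000 = 100011001000
→ | → 111111111111 = 4095
→ << 2 (mod 2^12) → 111111111100 = 4092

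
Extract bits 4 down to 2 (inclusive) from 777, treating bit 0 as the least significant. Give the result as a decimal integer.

v = 1100001001
Shift right by 2: 11000010
Mask low 3 bits: 010 = 2

2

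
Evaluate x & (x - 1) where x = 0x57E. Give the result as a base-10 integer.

x = 10101111110 = 1406
x - 1 = 10101111101
AND   = 10101111100 = 1404
(x & (x - 1) clears the lowest set bit of x.)

1404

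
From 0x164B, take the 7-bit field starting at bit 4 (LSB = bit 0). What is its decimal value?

v = 1011001001011
Shift right by 4: 101100100
Mask low 7 bits: 1100100 = 100

100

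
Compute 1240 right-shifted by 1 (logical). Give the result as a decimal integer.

1240 = 10011011000
shift right by 1 → 01001101100 = 620
(equivalently, floor(1240 / 2))

620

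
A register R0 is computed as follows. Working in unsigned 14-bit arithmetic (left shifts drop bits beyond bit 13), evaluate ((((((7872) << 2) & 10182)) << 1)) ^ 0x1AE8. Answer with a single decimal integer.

7400

7872 = 01111011000000
→ << 2 (mod 2^14) → 11101100000000 = 15104
10182 = 10011111000110
→ & → 10001100000000 = 8960
→ << 1 (mod 2^14) → 00011000000000 = 1536
0x1AE8 = 01101011101000
→ ^ → 01110011101000 = 7400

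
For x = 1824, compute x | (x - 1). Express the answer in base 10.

1855

x = 11100100000 = 1824
x - 1 = 11100011111
OR    = 11100111111 = 1855
(x | (x - 1) sets all bits below the lowest set bit.)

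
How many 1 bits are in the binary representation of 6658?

6658 = 1101000000010
Count the 1s: 1 + 1 + 1 + 1 = 4

4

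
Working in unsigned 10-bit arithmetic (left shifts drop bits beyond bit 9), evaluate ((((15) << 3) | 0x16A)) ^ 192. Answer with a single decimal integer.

15 = 0000001111
→ << 3 (mod 2^10) → 0001111000 = 120
0x16A = 0101101010
→ | → 0101111010 = 378
192 = 0011000000
→ ^ → 0110111010 = 442

442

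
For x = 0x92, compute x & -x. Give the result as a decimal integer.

x = 10010010 = 146
-x (two's complement) = …01101110
AND   = 00000010 = 2
(x & -x isolates the lowest set bit of x.)

2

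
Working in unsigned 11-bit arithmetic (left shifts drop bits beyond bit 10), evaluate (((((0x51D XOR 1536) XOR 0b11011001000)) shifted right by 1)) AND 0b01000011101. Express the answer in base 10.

520

0x51D = 10100011101
1536 = 11000000000
→ XOR → 01100011101 = 797
0b11011001000 = 11011001000
→ XOR → 10111010101 = 1493
→ shifted right by 1 → 01011101010 = 746
0b01000011101 = 01000011101
→ AND → 01000001000 = 520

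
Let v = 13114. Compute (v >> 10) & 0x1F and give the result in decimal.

v = 011001100111010
Shift right by 10: 01100
Mask low 5 bits: 01100 = 12

12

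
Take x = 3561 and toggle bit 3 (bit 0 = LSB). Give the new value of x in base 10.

x = 110111101001
bit 3 is currently 1; toggle it via x ^ (1 << 3) = x ^ 8
→ 110111100001 = 3553

3553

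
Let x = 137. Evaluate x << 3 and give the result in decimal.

1096

137 = 00010001001
shift left by 3 → 10001001000 = 1096
(equivalently, 137 × 2^3 = 137 × 8)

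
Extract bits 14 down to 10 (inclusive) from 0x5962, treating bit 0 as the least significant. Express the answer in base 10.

v = 0101100101100010
Shift right by 10: 010110
Mask low 5 bits: 10110 = 22

22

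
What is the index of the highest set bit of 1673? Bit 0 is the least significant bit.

1673 = 11010001001
The topmost 1 is at position 10 (since 2^10 = 1024 ≤ 1673 < 2048).

10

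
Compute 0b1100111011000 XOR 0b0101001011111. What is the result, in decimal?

4999

a = 1100111011000
b = 0101001011111
XOR → 1001110000111 = 4999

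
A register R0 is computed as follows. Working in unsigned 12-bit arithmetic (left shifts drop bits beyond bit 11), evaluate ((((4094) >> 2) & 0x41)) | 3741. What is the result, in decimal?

3805

4094 = 111111111110
→ >> 2 → 001111111111 = 1023
0x41 = 000001000001
→ & → 000001000001 = 65
3741 = 111010011101
→ | → 111011011101 = 3805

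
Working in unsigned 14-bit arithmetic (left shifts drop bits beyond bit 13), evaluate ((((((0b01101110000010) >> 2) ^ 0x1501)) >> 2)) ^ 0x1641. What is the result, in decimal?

0b01101110000010 = 01101110000010
→ >> 2 → 00011011100000 = 1760
0x1501 = 01010100000001
→ ^ → 01001111100001 = 5089
→ >> 2 → 00010011111000 = 1272
0x1641 = 01011001000001
→ ^ → 01001010111001 = 4793

4793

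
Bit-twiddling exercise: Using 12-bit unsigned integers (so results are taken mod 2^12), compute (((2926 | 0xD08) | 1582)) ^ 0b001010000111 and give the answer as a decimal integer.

3561

2926 = 101101101110
0xD08 = 110100001000
→ | → 111101101110 = 3950
1582 = 011000101110
→ | → 111101101110 = 3950
0b001010000111 = 001010000111
→ ^ → 110111101001 = 3561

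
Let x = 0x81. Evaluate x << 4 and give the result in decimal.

2064

0x81 = 000010000001
shift left by 4 → 100000010000 = 2064
(equivalently, 129 × 2^4 = 129 × 16)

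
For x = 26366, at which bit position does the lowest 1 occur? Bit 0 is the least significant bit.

1

26366 = 110011011111110
Trailing zeros: 1, so the lowest set bit is bit 1 (value 2).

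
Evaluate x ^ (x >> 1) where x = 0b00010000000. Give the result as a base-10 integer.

x = 10000000 = 128
x>>1 = 01000000
XOR  = 11000000 = 192
(x ^ (x >> 1) gives the standard binary-reflected Gray code of x.)

192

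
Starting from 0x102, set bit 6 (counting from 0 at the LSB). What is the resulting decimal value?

322

x = 000100000010
bit 6 is currently 0; set it via x | (1 << 6) = x | 64
→ 000101000010 = 322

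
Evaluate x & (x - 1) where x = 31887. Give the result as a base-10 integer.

x = 111110010001111 = 31887
x - 1 = 111110010001110
AND   = 111110010001110 = 31886
(x & (x - 1) clears the lowest set bit of x.)

31886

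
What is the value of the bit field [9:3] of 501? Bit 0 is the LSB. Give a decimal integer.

62

v = 0111110101
Shift right by 3: 0111110
Mask low 7 bits: 0111110 = 62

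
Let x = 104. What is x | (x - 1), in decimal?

111

x = 1101000 = 104
x - 1 = 1100111
OR    = 1101111 = 111
(x | (x - 1) sets all bits below the lowest set bit.)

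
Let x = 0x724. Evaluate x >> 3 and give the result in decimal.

0x724 = 11100100100
shift right by 3 → 00011100100 = 228
(equivalently, floor(1828 / 8))

228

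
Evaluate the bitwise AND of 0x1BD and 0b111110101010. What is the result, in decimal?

0x1BD = 000110111101
b = 111110101010
AND → 000110101000 = 424

424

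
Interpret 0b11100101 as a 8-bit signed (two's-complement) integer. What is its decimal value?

-27

pattern = 11100101 (MSB is 1 ⇒ negative)
Invert: 00011010, add 1 → 00011011 = 27, so the value is -27.
(Equivalently: 229 - 2^8 = 229 - 256 = -27.)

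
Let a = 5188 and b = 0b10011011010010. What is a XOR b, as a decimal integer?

5188 = 01010001000100
b = 10011011010010
XOR → 11001010010110 = 12950

12950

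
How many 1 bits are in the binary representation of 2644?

2644 = 101001010100
Count the 1s: 1 + 1 + 1 + 1 + 1 = 5

5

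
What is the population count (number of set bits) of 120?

120 = 1111000
Count the 1s: 1 + 1 + 1 + 1 = 4

4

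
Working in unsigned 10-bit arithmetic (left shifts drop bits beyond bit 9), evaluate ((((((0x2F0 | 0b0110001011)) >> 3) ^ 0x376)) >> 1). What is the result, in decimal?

388

0x2F0 = 1011110000
0b0110001011 = 0110001011
→ | → 1111111011 = 1019
→ >> 3 → 0001111111 = 127
0x376 = 1101110110
→ ^ → 1100001001 = 777
→ >> 1 → 0110000100 = 388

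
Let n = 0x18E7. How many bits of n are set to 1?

0x18E7 = 1100011100111
Count the 1s: 1 + 1 + 1 + 1 + 1 + 1 + 1 + 1 = 8

8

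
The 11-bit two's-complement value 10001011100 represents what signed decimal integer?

-932

pattern = 10001011100 (MSB is 1 ⇒ negative)
Invert: 01110100011, add 1 → 01110100100 = 932, so the value is -932.
(Equivalently: 1116 - 2^11 = 1116 - 2048 = -932.)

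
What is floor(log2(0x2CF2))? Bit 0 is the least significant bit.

0x2CF2 = 10110011110010
The topmost 1 is at position 13 (since 2^13 = 8192 ≤ 11506 < 16384).

13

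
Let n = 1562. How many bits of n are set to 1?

5

1562 = 11000011010
Count the 1s: 1 + 1 + 1 + 1 + 1 = 5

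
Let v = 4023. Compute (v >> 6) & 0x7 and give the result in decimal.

v = 00111110110111
Shift right by 6: 00111110
Mask low 3 bits: 110 = 6

6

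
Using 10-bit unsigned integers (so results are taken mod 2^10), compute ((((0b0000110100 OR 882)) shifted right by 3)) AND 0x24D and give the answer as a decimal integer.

0b0000110100 = 0000110100
882 = 1101110010
→ OR → 1101110110 = 886
→ shifted right by 3 → 0001101110 = 110
0x24D = 1001001101
→ AND → 0001001100 = 76

76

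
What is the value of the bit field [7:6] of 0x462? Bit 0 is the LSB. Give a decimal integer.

v = 010001100010
Shift right by 6: 010001
Mask low 2 bits: 01 = 1

1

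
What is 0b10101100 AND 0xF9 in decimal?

a = 10101100
0xF9 = 11111001
AND → 10101000 = 168

168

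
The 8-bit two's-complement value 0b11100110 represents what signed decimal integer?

-26

pattern = 11100110 (MSB is 1 ⇒ negative)
Invert: 00011001, add 1 → 00011010 = 26, so the value is -26.
(Equivalently: 230 - 2^8 = 230 - 256 = -26.)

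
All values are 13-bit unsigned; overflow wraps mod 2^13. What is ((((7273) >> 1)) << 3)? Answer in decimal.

4512

7273 = 1110001101001
→ >> 1 → 0111000110100 = 3636
→ << 3 (mod 2^13) → 1000110100000 = 4512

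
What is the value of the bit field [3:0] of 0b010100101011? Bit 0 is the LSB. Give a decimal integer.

11

v = 010100101011
Shift right by 0: 010100101011
Mask low 4 bits: 1011 = 11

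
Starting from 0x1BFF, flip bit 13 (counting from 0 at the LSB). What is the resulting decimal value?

x = 01101111111111
bit 13 is currently 0; toggle it via x ^ (1 << 13) = x ^ 8192
→ 11101111111111 = 15359

15359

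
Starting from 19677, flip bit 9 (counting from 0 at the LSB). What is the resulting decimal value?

20189

x = 0100110011011101
bit 9 is currently 0; toggle it via x ^ (1 << 9) = x ^ 512
→ 0100111011011101 = 20189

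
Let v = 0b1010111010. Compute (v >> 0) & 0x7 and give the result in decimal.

2

v = 1010111010
Shift right by 0: 1010111010
Mask low 3 bits: 010 = 2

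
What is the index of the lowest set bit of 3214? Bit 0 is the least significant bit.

3214 = 110010001110
Trailing zeros: 1, so the lowest set bit is bit 1 (value 2).

1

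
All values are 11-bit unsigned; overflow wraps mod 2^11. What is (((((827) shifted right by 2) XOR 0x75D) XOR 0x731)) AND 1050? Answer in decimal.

827 = 01100111011
→ shifted right by 2 → 00011001110 = 206
0x75D = 11101011101
→ XOR → 11110010011 = 1939
0x731 = 11100110001
→ XOR → 00010100010 = 162
1050 = 10000011010
→ AND → 00000000010 = 2

2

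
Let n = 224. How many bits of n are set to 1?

224 = 11100000
Count the 1s: 1 + 1 + 1 = 3

3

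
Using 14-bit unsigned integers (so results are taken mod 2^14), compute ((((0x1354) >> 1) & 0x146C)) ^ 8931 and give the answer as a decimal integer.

8907

0x1354 = 01001101010100
→ >> 1 → 00100110101010 = 2474
0x146C = 01010001101100
→ & → 00000000101000 = 40
8931 = 10001011100011
→ ^ → 10001011001011 = 8907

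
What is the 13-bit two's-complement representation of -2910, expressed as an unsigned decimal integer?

2910 in 13 bits: 0101101011110
Invert: 1010010100001
Add 1:  1010010100010 = 5282
(Check: 2^13 - 2910 = 8192 - 2910 = 5282.)

5282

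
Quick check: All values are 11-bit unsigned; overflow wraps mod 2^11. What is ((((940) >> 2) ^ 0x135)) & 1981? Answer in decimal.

412

940 = 01110101100
→ >> 2 → 00011101011 = 235
0x135 = 00100110101
→ ^ → 00111011110 = 478
1981 = 11110111101
→ & → 00110011100 = 412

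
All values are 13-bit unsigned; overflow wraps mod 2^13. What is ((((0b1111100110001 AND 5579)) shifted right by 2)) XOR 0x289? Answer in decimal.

1993

0b1111100110001 = 1111100110001
5579 = 1010111001011
→ AND → 1010100000001 = 5377
→ shifted right by 2 → 0010101000000 = 1344
0x289 = 0001010001001
→ XOR → 0011111001001 = 1993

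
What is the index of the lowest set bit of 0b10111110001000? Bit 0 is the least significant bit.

0b10111110001000 = 10111110001000
Trailing zeros: 3, so the lowest set bit is bit 3 (value 8).

3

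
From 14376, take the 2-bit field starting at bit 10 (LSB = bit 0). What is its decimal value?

2

v = 11100000101000
Shift right by 10: 1110
Mask low 2 bits: 10 = 2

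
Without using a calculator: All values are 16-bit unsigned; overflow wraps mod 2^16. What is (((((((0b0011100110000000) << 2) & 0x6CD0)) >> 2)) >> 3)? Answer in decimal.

800

0b0011100110000000 = 0011100110000000
→ << 2 (mod 2^16) → 1110011000000000 = 58880
0x6CD0 = 0110110011010000
→ & → 0110010000000000 = 25600
→ >> 2 → 0001100100000000 = 6400
→ >> 3 → 0000001100100000 = 800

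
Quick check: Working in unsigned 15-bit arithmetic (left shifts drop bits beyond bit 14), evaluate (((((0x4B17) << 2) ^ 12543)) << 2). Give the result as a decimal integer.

0x4B17 = 100101100010111
→ << 2 (mod 2^15) → 010110001011100 = 11356
12543 = 011000011111111
→ ^ → 001110010100011 = 7331
→ << 2 (mod 2^15) → 111001010001100 = 29324

29324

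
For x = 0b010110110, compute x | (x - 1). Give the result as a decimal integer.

x = 10110110 = 182
x - 1 = 10110101
OR    = 10110111 = 183
(x | (x - 1) sets all bits below the lowest set bit.)

183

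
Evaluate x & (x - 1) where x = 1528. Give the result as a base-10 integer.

x = 10111111000 = 1528
x - 1 = 10111110111
AND   = 10111110000 = 1520
(x & (x - 1) clears the lowest set bit of x.)

1520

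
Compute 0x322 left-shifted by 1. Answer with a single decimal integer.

0x322 = 01100100010
shift left by 1 → 11001000100 = 1604
(equivalently, 802 × 2^1 = 802 × 2)

1604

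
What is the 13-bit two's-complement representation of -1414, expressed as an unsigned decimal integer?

6778

1414 in 13 bits: 0010110000110
Invert: 1101001111001
Add 1:  1101001111010 = 6778
(Check: 2^13 - 1414 = 8192 - 1414 = 6778.)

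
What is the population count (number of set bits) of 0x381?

4

0x381 = 1110000001
Count the 1s: 1 + 1 + 1 + 1 = 4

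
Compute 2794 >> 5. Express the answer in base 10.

87

2794 = 101011101010
shift right by 5 → 000001010111 = 87
(equivalently, floor(2794 / 32))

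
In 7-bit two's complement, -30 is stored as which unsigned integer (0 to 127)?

30 in 7 bits: 0011110
Invert: 1100001
Add 1:  1100010 = 98
(Check: 2^7 - 30 = 128 - 30 = 98.)

98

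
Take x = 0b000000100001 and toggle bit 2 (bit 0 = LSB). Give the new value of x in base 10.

37

x = 000000100001
bit 2 is currently 0; toggle it via x ^ (1 << 2) = x ^ 4
→ 000000100101 = 37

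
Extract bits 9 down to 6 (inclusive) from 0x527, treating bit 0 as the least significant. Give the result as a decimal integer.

v = 10100100111
Shift right by 6: 10100
Mask low 4 bits: 0100 = 4

4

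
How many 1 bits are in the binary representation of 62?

5

62 = 111110
Count the 1s: 1 + 1 + 1 + 1 + 1 = 5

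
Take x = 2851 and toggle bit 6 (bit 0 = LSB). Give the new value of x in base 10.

x = 0101100100011
bit 6 is currently 0; toggle it via x ^ (1 << 6) = x ^ 64
→ 0101101100011 = 2915

2915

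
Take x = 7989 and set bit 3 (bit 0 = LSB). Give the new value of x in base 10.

7997

x = 01111100110101
bit 3 is currently 0; set it via x | (1 << 3) = x | 8
→ 01111100111101 = 7997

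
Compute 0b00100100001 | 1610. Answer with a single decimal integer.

1899

a = 00100100001
1610 = 11001001010
 OR → 11101101011 = 1899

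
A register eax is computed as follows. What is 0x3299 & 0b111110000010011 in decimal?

12305

0x3299 = 011001010011001
b = 111110000010011
AND → 011000000010001 = 12305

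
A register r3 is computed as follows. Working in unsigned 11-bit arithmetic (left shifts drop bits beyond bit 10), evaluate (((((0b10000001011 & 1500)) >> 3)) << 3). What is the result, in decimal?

1032

0b10000001011 = 10000001011
1500 = 10111011100
→ & → 10000001000 = 1032
→ >> 3 → 00010000001 = 129
→ << 3 (mod 2^11) → 10000001000 = 1032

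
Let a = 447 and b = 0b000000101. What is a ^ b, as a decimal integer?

442

447 = 110111111
b = 000000101
XOR → 110111010 = 442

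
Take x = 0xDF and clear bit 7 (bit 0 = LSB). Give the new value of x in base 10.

95

x = 11011111
bit 7 is currently 1; clear it via x & ~(1 << 7) = x & ~128
→ 01011111 = 95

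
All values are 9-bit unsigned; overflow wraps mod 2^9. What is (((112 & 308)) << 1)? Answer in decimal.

96

112 = 001110000
308 = 100110100
→ & → 000110000 = 48
→ << 1 (mod 2^9) → 001100000 = 96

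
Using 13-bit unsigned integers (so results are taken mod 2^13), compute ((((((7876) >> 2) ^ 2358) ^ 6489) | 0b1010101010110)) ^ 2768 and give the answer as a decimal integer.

7438

7876 = 1111011000100
→ >> 2 → 0011110110001 = 1969
2358 = 0100100110110
→ ^ → 0111010000111 = 3719
6489 = 1100101011001
→ ^ → 1011111011110 = 6110
0b1010101010110 = 1010101010110
→ | → 1011111011110 = 6110
2768 = 0101011010000
→ ^ → 1110100001110 = 7438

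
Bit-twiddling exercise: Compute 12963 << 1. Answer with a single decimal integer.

25926

12963 = 011001010100011
shift left by 1 → 110010101000110 = 25926
(equivalently, 12963 × 2^1 = 12963 × 2)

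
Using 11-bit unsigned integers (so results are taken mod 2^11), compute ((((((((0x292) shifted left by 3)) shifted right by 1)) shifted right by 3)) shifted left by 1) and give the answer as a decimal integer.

146

0x292 = 01010010010
→ shifted left by 3 (mod 2^11) → 10010010000 = 1168
→ shifted right by 1 → 01001001000 = 584
→ shifted right by 3 → 00001001001 = 73
→ shifted left by 1 (mod 2^11) → 00010010010 = 146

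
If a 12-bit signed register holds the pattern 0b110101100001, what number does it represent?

pattern = 110101100001 (MSB is 1 ⇒ negative)
Invert: 001010011110, add 1 → 001010011111 = 671, so the value is -671.
(Equivalently: 3425 - 2^12 = 3425 - 4096 = -671.)

-671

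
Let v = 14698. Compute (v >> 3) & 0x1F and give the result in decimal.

v = 011100101101010
Shift right by 3: 011100101101
Mask low 5 bits: 01101 = 13

13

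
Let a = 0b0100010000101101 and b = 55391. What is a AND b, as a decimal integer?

a = 0100010000101101
55391 = 1101100001011111
AND → 0100000000001101 = 16397

16397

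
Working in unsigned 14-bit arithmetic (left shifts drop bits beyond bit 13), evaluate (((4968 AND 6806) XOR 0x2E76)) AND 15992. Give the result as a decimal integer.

15472

4968 = 01001101101000
6806 = 01101010010110
→ AND → 01001000000000 = 4608
0x2E76 = 10111001110110
→ XOR → 11110001110110 = 15478
15992 = 11111001111000
→ AND → 11110001110000 = 15472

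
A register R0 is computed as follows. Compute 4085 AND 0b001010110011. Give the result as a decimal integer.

689

4085 = 111111110101
b = 001010110011
AND → 001010110001 = 689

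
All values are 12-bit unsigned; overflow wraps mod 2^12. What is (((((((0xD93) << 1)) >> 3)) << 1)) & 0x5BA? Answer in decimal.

0xD93 = 110110010011
→ << 1 (mod 2^12) → 101100100110 = 2854
→ >> 3 → 000101100100 = 356
→ << 1 (mod 2^12) → 001011001000 = 712
0x5BA = 010110111010
→ & → 000010001000 = 136

136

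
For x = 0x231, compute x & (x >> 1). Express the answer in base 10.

x = 1000110001 = 561
x>>1 = 0100011000
AND  = 0000010000 = 16
(x & (x >> 1) has a 1 wherever x has two consecutive 1 bits.)

16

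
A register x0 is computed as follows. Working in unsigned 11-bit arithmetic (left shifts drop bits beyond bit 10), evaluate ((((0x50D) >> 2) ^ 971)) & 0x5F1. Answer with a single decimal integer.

0x50D = 10100001101
→ >> 2 → 00101000011 = 323
971 = 01111001011
→ ^ → 01010001000 = 648
0x5F1 = 10111110001
→ & → 00010000000 = 128

128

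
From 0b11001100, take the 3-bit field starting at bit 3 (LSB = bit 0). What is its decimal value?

v = 11001100
Shift right by 3: 11001
Mask low 3 bits: 001 = 1

1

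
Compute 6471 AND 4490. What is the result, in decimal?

4354

6471 = 1100101000111
4490 = 1000110001010
AND → 1000100000010 = 4354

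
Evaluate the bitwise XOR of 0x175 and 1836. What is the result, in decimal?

1625

0x175 = 00101110101
1836 = 11100101100
XOR → 11001011001 = 1625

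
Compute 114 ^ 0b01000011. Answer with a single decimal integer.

114 = 1110010
b = 1000011
XOR → 0110001 = 49

49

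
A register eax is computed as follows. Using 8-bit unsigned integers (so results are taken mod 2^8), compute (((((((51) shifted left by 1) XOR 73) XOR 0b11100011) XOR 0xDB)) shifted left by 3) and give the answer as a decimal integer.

51 = 00110011
→ shifted left by 1 (mod 2^8) → 01100110 = 102
73 = 01001001
→ XOR → 00101111 = 47
0b11100011 = 11100011
→ XOR → 11001100 = 204
0xDB = 11011011
→ XOR → 00010111 = 23
→ shifted left by 3 (mod 2^8) → 10111000 = 184

184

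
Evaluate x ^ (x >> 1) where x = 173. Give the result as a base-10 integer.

x = 10101101 = 173
x>>1 = 01010110
XOR  = 11111011 = 251
(x ^ (x >> 1) gives the standard binary-reflected Gray code of x.)

251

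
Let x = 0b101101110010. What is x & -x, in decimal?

2

x = 101101110010 = 2930
-x (two's complement) = …010010001110
AND   = 000000000010 = 2
(x & -x isolates the lowest set bit of x.)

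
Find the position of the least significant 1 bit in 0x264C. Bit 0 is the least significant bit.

0x264C = 10011001001100
Trailing zeros: 2, so the lowest set bit is bit 2 (value 4).

2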